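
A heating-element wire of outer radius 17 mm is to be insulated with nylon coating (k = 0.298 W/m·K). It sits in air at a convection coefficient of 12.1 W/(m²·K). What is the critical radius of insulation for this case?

r_cr ≈ 24.6 mm

For a cylinder r_cr = k/h = 0.298/12.1
r_cr = 24.6 mm; since the bare radius (17 mm) is below r_cr, adding a thin layer of insulation will *increase* heat loss.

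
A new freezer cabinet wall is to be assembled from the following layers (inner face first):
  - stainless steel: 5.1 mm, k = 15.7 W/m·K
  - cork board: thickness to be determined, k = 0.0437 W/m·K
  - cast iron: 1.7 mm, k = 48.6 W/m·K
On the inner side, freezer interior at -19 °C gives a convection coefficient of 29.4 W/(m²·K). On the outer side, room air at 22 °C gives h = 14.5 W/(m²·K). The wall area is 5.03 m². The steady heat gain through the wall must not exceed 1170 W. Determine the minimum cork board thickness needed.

Thermal resistances in series:
R_inner film = 1/(h_i·A) = 1/(29.4×5.03) = 0.006762 K/W
R_stainless steel = L/(kA) = 0.0051/(15.7×5.03) = 6.458×10^-5 K/W
R_cast iron = L/(kA) = 0.0017/(48.6×5.03) = 6.954×10^-6 K/W
R_outer film = 1/(h_o·A) = 1/(14.5×5.03) = 0.01371 K/W
Sum of the known resistances R_other = 0.02054 K/W
Required total resistance R_tot = ΔT/Q_allow = 41/1170 = 0.03504 K/W
R_cork board = R_tot − R_other = 0.0145 K/W
L = R·k·A = 0.0145×0.0437×5.03

L ≈ 3.19 mm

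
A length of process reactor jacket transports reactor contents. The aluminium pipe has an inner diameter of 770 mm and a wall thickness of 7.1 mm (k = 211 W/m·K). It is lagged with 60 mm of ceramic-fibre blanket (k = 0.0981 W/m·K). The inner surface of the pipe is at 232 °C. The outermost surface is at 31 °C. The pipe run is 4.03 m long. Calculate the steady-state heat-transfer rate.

Q ≈ 3510 W

Per-layer cylindrical resistances, series-summed:
R_aluminium pipe wall = ln(392.1/385)/(2π×211×4.03) = 3.42×10^-6 K/W
R_ceramic-fibre blanket = ln(452.1/392.1)/(2π×0.0981×4.03) = 0.05732 K/W
R_total = 0.05732 K/W
Q = ΔT/R_total = 201/0.05732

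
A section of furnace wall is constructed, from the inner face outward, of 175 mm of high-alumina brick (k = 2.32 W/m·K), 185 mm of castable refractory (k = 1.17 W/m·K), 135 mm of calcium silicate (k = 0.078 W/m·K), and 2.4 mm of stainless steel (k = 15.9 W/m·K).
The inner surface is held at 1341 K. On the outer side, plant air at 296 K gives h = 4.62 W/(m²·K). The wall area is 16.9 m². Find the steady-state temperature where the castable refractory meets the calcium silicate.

T ≈ 1230 K

Model the wall as resistances in series:
R_high-alumina brick = L/(kA) = 0.175/(2.32×16.9) = 0.004463 K/W
R_castable refractory = L/(kA) = 0.185/(1.17×16.9) = 0.009356 K/W
R_calcium silicate = L/(kA) = 0.135/(0.078×16.9) = 0.1024 K/W
R_stainless steel = L/(kA) = 0.0024/(15.9×16.9) = 8.932×10^-6 K/W
R_outer film = 1/(h_o·A) = 1/(4.62×16.9) = 0.01281 K/W
R_total = 0.129 K/W;  Q = ΔT/R_total = 1045/0.129 = 8098 W
T_interface = T_inner − Q·ΣR(inner→interface) = 1341 − 8100×0.01382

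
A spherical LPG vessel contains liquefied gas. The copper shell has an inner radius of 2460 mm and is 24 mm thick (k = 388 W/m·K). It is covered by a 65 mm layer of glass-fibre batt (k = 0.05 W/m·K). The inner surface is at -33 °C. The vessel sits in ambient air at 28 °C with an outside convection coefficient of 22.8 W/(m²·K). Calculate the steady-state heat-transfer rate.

Radial (spherical) resistances in series:
R_copper shell = (1/2.46 − 1/2.484)/(4π×388) = 8.055×10^-7 K/W
R_glass-fibre batt = (1/2.484 − 1/2.549)/(4π×0.05) = 0.01634 K/W
R_outer film = 1/(h·4πr_o²) = 1/(22.8×4π×2.549²) = 5.372×10^-4 K/W
R_total = 0.01688 K/W
Q = ΔT/R_total = 61/0.01688

Q ≈ 3610 W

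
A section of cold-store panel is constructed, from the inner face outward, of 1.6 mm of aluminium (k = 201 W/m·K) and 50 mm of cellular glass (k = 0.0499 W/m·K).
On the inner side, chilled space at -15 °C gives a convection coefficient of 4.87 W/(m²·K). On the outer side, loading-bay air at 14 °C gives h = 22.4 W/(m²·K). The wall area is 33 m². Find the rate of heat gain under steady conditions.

Q ≈ 764 W

Thermal resistances in series:
R_inner film = 1/(h_i·A) = 1/(4.87×33) = 0.006222 K/W
R_aluminium = L/(kA) = 0.0016/(201×33) = 2.412×10^-7 K/W
R_cellular glass = L/(kA) = 0.05/(0.0499×33) = 0.03036 K/W
R_outer film = 1/(h_o·A) = 1/(22.4×33) = 0.001353 K/W
R_total = 0.03794 K/W
Q = ΔT / R_total = 29 / 0.03794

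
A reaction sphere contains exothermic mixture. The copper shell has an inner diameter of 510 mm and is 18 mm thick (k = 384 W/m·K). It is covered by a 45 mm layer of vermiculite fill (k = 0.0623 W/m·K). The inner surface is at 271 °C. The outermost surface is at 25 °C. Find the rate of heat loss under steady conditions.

Q ≈ 372 W

Spherical conduction: R = (1/r_in − 1/r_out)/(4πk) per layer; series-sum.
R_copper shell = (1/0.255 − 1/0.273)/(4π×384) = 5.358×10^-5 K/W
R_vermiculite fill = (1/0.273 − 1/0.318)/(4π×0.0623) = 0.6621 K/W
R_total = 0.6622 K/W
Q = ΔT/R_total = 246/0.6622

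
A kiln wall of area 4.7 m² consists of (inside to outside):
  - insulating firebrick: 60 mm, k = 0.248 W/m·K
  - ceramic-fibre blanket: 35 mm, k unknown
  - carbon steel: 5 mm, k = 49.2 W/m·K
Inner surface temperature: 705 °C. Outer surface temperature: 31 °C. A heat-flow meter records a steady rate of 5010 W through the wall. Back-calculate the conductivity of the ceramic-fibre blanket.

k ≈ 0.0897 W/(m·K)

Model the wall as resistances in series:
R_insulating firebrick = L/(kA) = 0.06/(0.248×4.7) = 0.05148 K/W
R_carbon steel = L/(kA) = 0.005/(49.2×4.7) = 2.162×10^-5 K/W
Sum of known resistances R_other = 0.0515 K/W
Total R = ΔT/Q = 674/5010 = 0.1345 K/W
R_ceramic-fibre blanket = R_total − R_other = 0.08303 K/W
k = L/(R·A) = 0.035/(0.08303×4.7)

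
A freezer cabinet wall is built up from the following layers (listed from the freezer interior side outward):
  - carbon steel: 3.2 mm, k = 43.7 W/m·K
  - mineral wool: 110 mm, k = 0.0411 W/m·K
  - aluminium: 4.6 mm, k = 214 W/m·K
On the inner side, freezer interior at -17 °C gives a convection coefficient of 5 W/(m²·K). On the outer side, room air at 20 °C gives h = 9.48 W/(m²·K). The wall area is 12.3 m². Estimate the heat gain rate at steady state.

Series thermal resistances:
R_inner film = 1/(h_i·A) = 1/(5×12.3) = 0.01626 K/W
R_carbon steel = L/(kA) = 0.0032/(43.7×12.3) = 5.953×10^-6 K/W
R_mineral wool = L/(kA) = 0.11/(0.0411×12.3) = 0.2176 K/W
R_aluminium = L/(kA) = 0.0046/(214×12.3) = 1.748×10^-6 K/W
R_outer film = 1/(h_o·A) = 1/(9.48×12.3) = 0.008576 K/W
R_total = 0.2424 K/W
Q = ΔT / R_total = 37 / 0.2424

Q ≈ 153 W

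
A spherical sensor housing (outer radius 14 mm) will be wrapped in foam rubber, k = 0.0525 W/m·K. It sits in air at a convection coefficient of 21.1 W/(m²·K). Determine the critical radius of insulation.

r_cr ≈ 4.98 mm

For a sphere r_cr = 2k/h = 2×0.0525/21.1
r_cr = 4.98 mm; since the bare radius (14 mm) is above r_cr, any added insulation will reduce heat loss.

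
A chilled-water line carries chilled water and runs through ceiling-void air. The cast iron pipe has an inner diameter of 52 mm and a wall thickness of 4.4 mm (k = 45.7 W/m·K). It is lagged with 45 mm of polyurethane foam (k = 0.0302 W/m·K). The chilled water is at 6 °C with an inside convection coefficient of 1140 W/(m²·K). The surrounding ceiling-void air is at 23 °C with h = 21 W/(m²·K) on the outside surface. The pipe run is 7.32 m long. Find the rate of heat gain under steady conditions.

Q ≈ 25.4 W

Radial resistances (cylindrical: R_cond = ln(r_o/r_i)/(2πkL), R_conv = 1/(h·2πrL)):
R_inner film = 1/(h_i·2πr₁L) = 1/(1140×2π×0.026×7.32) = 7.336×10^-4 K/W
R_cast iron pipe wall = ln(30.4/26)/(2π×45.7×7.32) = 7.438×10^-5 K/W
R_polyurethane foam = ln(75.4/30.4)/(2π×0.0302×7.32) = 0.654 K/W
R_outer film = 1/(h_o·2πr_oL) = 1/(21×2π×0.0754×7.32) = 0.01373 K/W
R_total = 0.6685 K/W
Q = ΔT/R_total = 17/0.6685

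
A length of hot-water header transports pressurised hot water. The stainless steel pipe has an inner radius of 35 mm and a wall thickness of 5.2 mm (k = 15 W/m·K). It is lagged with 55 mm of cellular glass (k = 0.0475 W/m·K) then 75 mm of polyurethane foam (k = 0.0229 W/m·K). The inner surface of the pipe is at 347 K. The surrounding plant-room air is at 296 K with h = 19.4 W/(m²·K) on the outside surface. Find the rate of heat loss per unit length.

q′ ≈ 7.31 W/m

Per-layer cylindrical resistances, series-summed:
R_stainless steel pipe wall = ln(40.2/35)/(2π×15×1) = 0.00147 K/W
R_cellular glass = ln(95.2/40.2)/(2π×0.0475×1) = 2.889 K/W
R_polyurethane foam = ln(170.2/95.2)/(2π×0.0229×1) = 4.038 K/W
R_outer film = 1/(h_o·2πr_oL) = 1/(19.4×2π×0.1702×1) = 0.0482 K/W
R_total = 6.976 K/W
Q = ΔT/R_total = 51/6.976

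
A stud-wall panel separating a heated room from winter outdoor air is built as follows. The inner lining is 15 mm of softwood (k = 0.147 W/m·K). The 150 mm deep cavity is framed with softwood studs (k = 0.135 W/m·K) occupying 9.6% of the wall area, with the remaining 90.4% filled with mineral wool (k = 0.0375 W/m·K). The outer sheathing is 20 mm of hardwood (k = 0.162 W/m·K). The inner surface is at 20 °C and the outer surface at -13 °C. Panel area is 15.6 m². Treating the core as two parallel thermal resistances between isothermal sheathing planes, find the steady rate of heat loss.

Sheathing layers in series; stud and cavity paths in parallel between them.
R_inner = 0.015/(0.147×15.6) = 0.006541 K/W
R_stud  = 0.15/(0.135×0.096×15.6) = 0.7419 K/W
R_cav   = 0.15/(0.0375×0.904×15.6) = 0.2836 K/W
1/R_core = 1/R_stud + 1/R_cav → R_core = 0.2052 K/W
R_outer = 0.02/(0.162×15.6) = 0.007914 K/W
R_total = 0.2196 K/W
Q = ΔT/R_total = 33/0.2196

Q ≈ 150 W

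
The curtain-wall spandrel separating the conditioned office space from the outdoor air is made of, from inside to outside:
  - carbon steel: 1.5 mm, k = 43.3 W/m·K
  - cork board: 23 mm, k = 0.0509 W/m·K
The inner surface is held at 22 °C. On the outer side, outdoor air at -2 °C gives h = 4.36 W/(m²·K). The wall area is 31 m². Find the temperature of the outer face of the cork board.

Series thermal resistances:
R_carbon steel = L/(kA) = 0.0015/(43.3×31) = 1.117×10^-6 K/W
R_cork board = L/(kA) = 0.023/(0.0509×31) = 0.01458 K/W
R_outer film = 1/(h_o·A) = 1/(4.36×31) = 0.007399 K/W
R_total = 0.02198 K/W;  Q = ΔT/R_total = 24/0.02198 = 1092 W
T_interface = T_inner − Q·ΣR(inner→interface) = 22 − 1090×0.01458

T ≈ 6.08 °C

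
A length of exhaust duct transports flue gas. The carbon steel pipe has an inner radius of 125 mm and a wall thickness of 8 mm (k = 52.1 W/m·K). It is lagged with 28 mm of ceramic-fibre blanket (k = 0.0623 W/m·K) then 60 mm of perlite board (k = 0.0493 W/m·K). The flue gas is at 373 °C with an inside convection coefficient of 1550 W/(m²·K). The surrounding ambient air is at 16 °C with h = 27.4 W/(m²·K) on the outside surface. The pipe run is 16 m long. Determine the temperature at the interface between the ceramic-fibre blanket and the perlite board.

Radial resistances (cylindrical: R_cond = ln(r_o/r_i)/(2πkL), R_conv = 1/(h·2πrL)):
R_inner film = 1/(h_i·2πr₁L) = 1/(1550×2π×0.125×16) = 5.134×10^-5 K/W
R_carbon steel pipe wall = ln(133/125)/(2π×52.1×16) = 1.184×10^-5 K/W
R_ceramic-fibre blanket = ln(161/133)/(2π×0.0623×16) = 0.03051 K/W
R_perlite board = ln(221/161)/(2π×0.0493×16) = 0.06391 K/W
R_outer film = 1/(h_o·2πr_oL) = 1/(27.4×2π×0.221×16) = 0.001643 K/W
R_total = 0.09612 K/W
Q = ΔT/R_total = 357/0.09612
Q = 3710 W
T_interface = T_inner − Q·ΣR(inner→interface) = 373 − 3710×0.03057

T ≈ 259 °C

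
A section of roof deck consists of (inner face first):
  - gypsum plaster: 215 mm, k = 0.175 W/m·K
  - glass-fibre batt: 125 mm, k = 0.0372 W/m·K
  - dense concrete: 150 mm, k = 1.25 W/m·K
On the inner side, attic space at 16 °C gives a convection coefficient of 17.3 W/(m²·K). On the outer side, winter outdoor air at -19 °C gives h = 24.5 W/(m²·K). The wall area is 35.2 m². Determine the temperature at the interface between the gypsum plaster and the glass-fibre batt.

Thermal resistances in series:
R_inner film = 1/(h_i·A) = 1/(17.3×35.2) = 0.001642 K/W
R_gypsum plaster = L/(kA) = 0.215/(0.175×35.2) = 0.0349 K/W
R_glass-fibre batt = L/(kA) = 0.125/(0.0372×35.2) = 0.09546 K/W
R_dense concrete = L/(kA) = 0.15/(1.25×35.2) = 0.003409 K/W
R_outer film = 1/(h_o·A) = 1/(24.5×35.2) = 0.00116 K/W
R_total = 0.1366 K/W;  Q = ΔT/R_total = 35/0.1366 = 256.3 W
T_interface = T_inner − Q·ΣR(inner→interface) = 16 − 256×0.03654

T ≈ 6.63 °C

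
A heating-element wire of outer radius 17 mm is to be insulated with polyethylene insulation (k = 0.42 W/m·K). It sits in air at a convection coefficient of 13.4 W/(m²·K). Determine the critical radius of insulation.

For a cylinder r_cr = k/h = 0.42/13.4
r_cr = 31.3 mm; since the bare radius (17 mm) is below r_cr, adding a thin layer of insulation will *increase* heat loss.

r_cr ≈ 31.3 mm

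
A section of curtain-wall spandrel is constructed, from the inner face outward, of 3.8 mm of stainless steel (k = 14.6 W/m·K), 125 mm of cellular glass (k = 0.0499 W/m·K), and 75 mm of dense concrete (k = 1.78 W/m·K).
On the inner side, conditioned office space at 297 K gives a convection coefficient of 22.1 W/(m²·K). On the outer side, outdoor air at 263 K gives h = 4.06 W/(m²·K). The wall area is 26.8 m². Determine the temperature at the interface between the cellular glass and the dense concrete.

Treating each layer as a thermal resistance in series:
R_inner film = 1/(h_i·A) = 1/(22.1×26.8) = 0.001688 K/W
R_stainless steel = L/(kA) = 0.0038/(14.6×26.8) = 9.712×10^-6 K/W
R_cellular glass = L/(kA) = 0.125/(0.0499×26.8) = 0.09347 K/W
R_dense concrete = L/(kA) = 0.075/(1.78×26.8) = 0.001572 K/W
R_outer film = 1/(h_o·A) = 1/(4.06×26.8) = 0.009191 K/W
R_total = 0.1059 K/W;  Q = ΔT/R_total = 34/0.1059 = 321 W
T_interface = T_inner − Q·ΣR(inner→interface) = 297 − 321×0.09517

T ≈ 266 K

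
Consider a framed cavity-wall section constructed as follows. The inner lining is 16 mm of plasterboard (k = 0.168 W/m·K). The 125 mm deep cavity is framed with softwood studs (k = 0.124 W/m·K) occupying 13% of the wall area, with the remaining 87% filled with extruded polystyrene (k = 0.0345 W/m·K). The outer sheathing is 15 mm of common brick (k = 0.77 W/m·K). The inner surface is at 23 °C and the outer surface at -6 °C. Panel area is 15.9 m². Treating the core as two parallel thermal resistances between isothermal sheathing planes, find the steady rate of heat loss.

Q ≈ 163 W

Sheathing layers in series; stud and cavity paths in parallel between them.
R_inner = 0.016/(0.168×15.9) = 0.00599 K/W
R_stud  = 0.125/(0.124×0.13×15.9) = 0.4877 K/W
R_cav   = 0.125/(0.0345×0.87×15.9) = 0.2619 K/W
1/R_core = 1/R_stud + 1/R_cav → R_core = 0.1704 K/W
R_outer = 0.015/(0.77×15.9) = 0.001225 K/W
R_total = 0.1776 K/W
Q = ΔT/R_total = 29/0.1776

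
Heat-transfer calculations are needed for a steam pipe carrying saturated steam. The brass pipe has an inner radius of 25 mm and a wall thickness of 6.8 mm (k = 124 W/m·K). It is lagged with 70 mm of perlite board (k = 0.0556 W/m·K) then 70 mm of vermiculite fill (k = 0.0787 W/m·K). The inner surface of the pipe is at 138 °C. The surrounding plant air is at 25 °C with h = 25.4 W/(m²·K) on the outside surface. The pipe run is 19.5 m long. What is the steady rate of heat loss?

Radial resistances (cylindrical: R_cond = ln(r_o/r_i)/(2πkL), R_conv = 1/(h·2πrL)):
R_brass pipe wall = ln(31.8/25)/(2π×124×19.5) = 1.584×10^-5 K/W
R_perlite board = ln(101.8/31.8)/(2π×0.0556×19.5) = 0.1708 K/W
R_vermiculite fill = ln(171.8/101.8)/(2π×0.0787×19.5) = 0.05427 K/W
R_outer film = 1/(h_o·2πr_oL) = 1/(25.4×2π×0.1718×19.5) = 0.00187 K/W
R_total = 0.227 K/W
Q = ΔT/R_total = 113/0.227

Q ≈ 498 W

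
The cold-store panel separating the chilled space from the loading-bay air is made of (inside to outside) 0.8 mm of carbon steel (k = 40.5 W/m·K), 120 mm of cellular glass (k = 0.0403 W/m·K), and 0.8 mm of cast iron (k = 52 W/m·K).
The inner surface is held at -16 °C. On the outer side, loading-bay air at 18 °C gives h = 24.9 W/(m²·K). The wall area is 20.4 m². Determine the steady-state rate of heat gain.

Q ≈ 230 W

Series thermal resistances:
R_carbon steel = L/(kA) = 0.0008/(40.5×20.4) = 9.683×10^-7 K/W
R_cellular glass = L/(kA) = 0.12/(0.0403×20.4) = 0.146 K/W
R_cast iron = L/(kA) = 0.0008/(52×20.4) = 7.541×10^-7 K/W
R_outer film = 1/(h_o·A) = 1/(24.9×20.4) = 0.001969 K/W
R_total = 0.1479 K/W
Q = ΔT / R_total = 34 / 0.1479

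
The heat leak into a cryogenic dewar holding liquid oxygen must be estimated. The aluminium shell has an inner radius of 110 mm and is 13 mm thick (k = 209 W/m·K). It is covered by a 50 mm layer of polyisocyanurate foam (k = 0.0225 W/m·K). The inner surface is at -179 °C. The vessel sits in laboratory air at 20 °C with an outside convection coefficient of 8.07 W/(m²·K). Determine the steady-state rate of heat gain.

Q ≈ 23 W

For a spherical shell R = (1/r₁ − 1/r₂)/(4πk); film R = 1/(h·4πr²). In series:
R_aluminium shell = (1/0.11 − 1/0.123)/(4π×209) = 3.658×10^-4 K/W
R_polyisocyanurate foam = (1/0.123 − 1/0.173)/(4π×0.0225) = 8.31 K/W
R_outer film = 1/(h·4πr_o²) = 1/(8.07×4π×0.173²) = 0.3295 K/W
R_total = 8.64 K/W
Q = ΔT/R_total = 199/8.64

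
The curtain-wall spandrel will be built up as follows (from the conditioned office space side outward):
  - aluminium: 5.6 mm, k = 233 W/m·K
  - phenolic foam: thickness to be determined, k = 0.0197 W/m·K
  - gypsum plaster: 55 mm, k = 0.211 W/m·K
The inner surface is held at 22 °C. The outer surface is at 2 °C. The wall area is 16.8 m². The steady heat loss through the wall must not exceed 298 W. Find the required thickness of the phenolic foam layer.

L ≈ 17.1 mm

Thermal resistances in series:
R_aluminium = L/(kA) = 0.0056/(233×16.8) = 1.431×10^-6 K/W
R_gypsum plaster = L/(kA) = 0.055/(0.211×16.8) = 0.01552 K/W
Sum of the known resistances R_other = 0.01552 K/W
Required total resistance R_tot = ΔT/Q_allow = 20/298 = 0.06711 K/W
R_phenolic foam = R_tot − R_other = 0.0516 K/W
L = R·k·A = 0.0516×0.0197×16.8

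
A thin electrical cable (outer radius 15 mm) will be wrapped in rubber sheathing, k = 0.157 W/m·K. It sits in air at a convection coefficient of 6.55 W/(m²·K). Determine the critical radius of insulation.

r_cr ≈ 24 mm

For a cylinder r_cr = k/h = 0.157/6.55
r_cr = 24 mm; since the bare radius (15 mm) is below r_cr, adding a thin layer of insulation will *increase* heat loss.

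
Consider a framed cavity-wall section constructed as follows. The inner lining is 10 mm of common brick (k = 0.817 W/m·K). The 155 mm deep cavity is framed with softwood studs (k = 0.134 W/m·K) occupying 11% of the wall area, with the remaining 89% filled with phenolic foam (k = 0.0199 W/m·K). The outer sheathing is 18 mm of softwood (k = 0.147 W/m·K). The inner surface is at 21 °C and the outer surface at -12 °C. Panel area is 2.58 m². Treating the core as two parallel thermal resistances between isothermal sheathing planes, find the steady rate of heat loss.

Sheathing layers in series; stud and cavity paths in parallel between them.
R_inner = 0.01/(0.817×2.58) = 0.004744 K/W
R_stud  = 0.155/(0.134×0.11×2.58) = 4.076 K/W
R_cav   = 0.155/(0.0199×0.89×2.58) = 3.392 K/W
1/R_core = 1/R_stud + 1/R_cav → R_core = 1.851 K/W
R_outer = 0.018/(0.147×2.58) = 0.04746 K/W
R_total = 1.904 K/W
Q = ΔT/R_total = 33/1.904

Q ≈ 17.3 W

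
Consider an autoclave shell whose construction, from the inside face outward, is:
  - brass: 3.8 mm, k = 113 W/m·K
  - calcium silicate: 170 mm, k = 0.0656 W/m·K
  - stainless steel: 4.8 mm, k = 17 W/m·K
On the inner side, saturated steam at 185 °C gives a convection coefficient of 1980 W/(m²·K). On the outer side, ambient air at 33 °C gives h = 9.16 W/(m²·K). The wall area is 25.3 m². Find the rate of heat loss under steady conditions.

Using the resistance-network approach (series):
R_inner film = 1/(h_i·A) = 1/(1980×25.3) = 1.996×10^-5 K/W
R_brass = L/(kA) = 0.0038/(113×25.3) = 1.329×10^-6 K/W
R_calcium silicate = L/(kA) = 0.17/(0.0656×25.3) = 0.1024 K/W
R_stainless steel = L/(kA) = 0.0048/(17×25.3) = 1.116×10^-5 K/W
R_outer film = 1/(h_o·A) = 1/(9.16×25.3) = 0.004315 K/W
R_total = 0.1068 K/W
Q = ΔT / R_total = 152 / 0.1068

Q ≈ 1420 W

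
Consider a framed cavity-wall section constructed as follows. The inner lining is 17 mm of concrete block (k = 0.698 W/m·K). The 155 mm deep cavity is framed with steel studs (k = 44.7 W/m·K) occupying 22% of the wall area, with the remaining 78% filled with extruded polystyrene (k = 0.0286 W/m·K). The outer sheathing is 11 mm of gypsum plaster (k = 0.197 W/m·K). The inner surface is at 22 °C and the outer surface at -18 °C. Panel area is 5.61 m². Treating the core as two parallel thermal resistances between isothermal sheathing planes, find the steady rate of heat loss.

Q ≈ 2340 W

Sheathing layers in series; stud and cavity paths in parallel between them.
R_inner = 0.017/(0.698×5.61) = 0.004341 K/W
R_stud  = 0.155/(44.7×0.22×5.61) = 0.00281 K/W
R_cav   = 0.155/(0.0286×0.78×5.61) = 1.239 K/W
1/R_core = 1/R_stud + 1/R_cav → R_core = 0.002803 K/W
R_outer = 0.011/(0.197×5.61) = 0.009953 K/W
R_total = 0.0171 K/W
Q = ΔT/R_total = 40/0.0171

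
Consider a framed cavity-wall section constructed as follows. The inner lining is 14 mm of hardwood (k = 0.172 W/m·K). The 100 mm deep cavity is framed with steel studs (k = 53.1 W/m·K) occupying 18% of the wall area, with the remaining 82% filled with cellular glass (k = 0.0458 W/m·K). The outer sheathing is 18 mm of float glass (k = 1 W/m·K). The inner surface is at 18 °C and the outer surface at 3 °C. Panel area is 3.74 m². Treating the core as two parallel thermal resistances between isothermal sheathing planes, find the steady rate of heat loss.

Sheathing layers in series; stud and cavity paths in parallel between them.
R_inner = 0.014/(0.172×3.74) = 0.02176 K/W
R_stud  = 0.1/(53.1×0.18×3.74) = 0.002797 K/W
R_cav   = 0.1/(0.0458×0.82×3.74) = 0.7119 K/W
1/R_core = 1/R_stud + 1/R_cav → R_core = 0.002786 K/W
R_outer = 0.018/(1×3.74) = 0.004813 K/W
R_total = 0.02936 K/W
Q = ΔT/R_total = 15/0.02936

Q ≈ 511 W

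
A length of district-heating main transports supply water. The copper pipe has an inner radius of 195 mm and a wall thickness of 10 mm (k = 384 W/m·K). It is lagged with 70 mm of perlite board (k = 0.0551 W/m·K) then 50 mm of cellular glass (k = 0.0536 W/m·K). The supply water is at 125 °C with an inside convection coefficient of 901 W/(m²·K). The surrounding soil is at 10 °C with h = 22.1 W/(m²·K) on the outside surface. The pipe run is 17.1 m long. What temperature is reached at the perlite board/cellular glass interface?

Radial resistances (cylindrical: R_cond = ln(r_o/r_i)/(2πkL), R_conv = 1/(h·2πrL)):
R_inner film = 1/(h_i·2πr₁L) = 1/(901×2π×0.195×17.1) = 5.297×10^-5 K/W
R_copper pipe wall = ln(205/195)/(2π×384×17.1) = 1.212×10^-6 K/W
R_perlite board = ln(275/205)/(2π×0.0551×17.1) = 0.04962 K/W
R_cellular glass = ln(325/275)/(2π×0.0536×17.1) = 0.02901 K/W
R_outer film = 1/(h_o·2πr_oL) = 1/(22.1×2π×0.325×17.1) = 0.001296 K/W
R_total = 0.07998 K/W
Q = ΔT/R_total = 115/0.07998
Q = 1440 W
T_interface = T_inner − Q·ΣR(inner→interface) = 125 − 1440×0.04968

T ≈ 53.6 °C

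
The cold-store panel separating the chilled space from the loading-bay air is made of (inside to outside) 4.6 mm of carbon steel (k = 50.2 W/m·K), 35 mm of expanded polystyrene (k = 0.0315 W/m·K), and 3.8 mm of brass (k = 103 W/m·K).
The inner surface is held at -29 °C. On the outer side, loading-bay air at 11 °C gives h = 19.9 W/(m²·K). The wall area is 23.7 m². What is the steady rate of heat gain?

Q ≈ 816 W

Using the resistance-network approach (series):
R_carbon steel = L/(kA) = 0.0046/(50.2×23.7) = 3.866×10^-6 K/W
R_expanded polystyrene = L/(kA) = 0.035/(0.0315×23.7) = 0.04688 K/W
R_brass = L/(kA) = 0.0038/(103×23.7) = 1.557×10^-6 K/W
R_outer film = 1/(h_o·A) = 1/(19.9×23.7) = 0.00212 K/W
R_total = 0.04901 K/W
Q = ΔT / R_total = 40 / 0.04901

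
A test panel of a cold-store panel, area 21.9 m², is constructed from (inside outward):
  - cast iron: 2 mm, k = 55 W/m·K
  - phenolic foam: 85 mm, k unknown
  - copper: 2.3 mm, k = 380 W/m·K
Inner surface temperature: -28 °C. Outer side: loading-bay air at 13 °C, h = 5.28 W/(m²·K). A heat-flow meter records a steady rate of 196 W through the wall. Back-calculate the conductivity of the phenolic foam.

k ≈ 0.0194 W/(m·K)

Using the resistance-network approach (series):
R_cast iron = L/(kA) = 0.002/(55×21.9) = 1.66×10^-6 K/W
R_copper = L/(kA) = 0.0023/(380×21.9) = 2.764×10^-7 K/W
R_outer film = 1/(h_o·A) = 1/(5.28×21.9) = 0.008648 K/W
Sum of known resistances R_other = 0.00865 K/W
Total R = ΔT/Q = 41/196 = 0.2092 K/W
R_phenolic foam = R_total − R_other = 0.2005 K/W
k = L/(R·A) = 0.085/(0.2005×21.9)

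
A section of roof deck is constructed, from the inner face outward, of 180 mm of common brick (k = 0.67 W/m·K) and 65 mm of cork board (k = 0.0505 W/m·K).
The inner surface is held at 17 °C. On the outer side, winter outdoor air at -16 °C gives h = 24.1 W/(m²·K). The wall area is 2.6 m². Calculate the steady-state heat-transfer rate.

Series thermal resistances:
R_common brick = L/(kA) = 0.18/(0.67×2.6) = 0.1033 K/W
R_cork board = L/(kA) = 0.065/(0.0505×2.6) = 0.495 K/W
R_outer film = 1/(h_o·A) = 1/(24.1×2.6) = 0.01596 K/W
R_total = 0.6143 K/W
Q = ΔT / R_total = 33 / 0.6143

Q ≈ 53.7 W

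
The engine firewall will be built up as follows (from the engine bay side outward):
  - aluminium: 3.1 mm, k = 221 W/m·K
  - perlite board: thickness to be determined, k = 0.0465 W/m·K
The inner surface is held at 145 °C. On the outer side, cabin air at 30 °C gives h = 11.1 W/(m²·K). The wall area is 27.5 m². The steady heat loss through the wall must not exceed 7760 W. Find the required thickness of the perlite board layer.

Model the wall as resistances in series:
R_aluminium = L/(kA) = 0.0031/(221×27.5) = 5.101×10^-7 K/W
R_outer film = 1/(h_o·A) = 1/(11.1×27.5) = 0.003276 K/W
Sum of the known resistances R_other = 0.003277 K/W
Required total resistance R_tot = ΔT/Q_allow = 115/7760 = 0.01482 K/W
R_perlite board = R_tot − R_other = 0.01154 K/W
L = R·k·A = 0.01154×0.0465×27.5

L ≈ 14.8 mm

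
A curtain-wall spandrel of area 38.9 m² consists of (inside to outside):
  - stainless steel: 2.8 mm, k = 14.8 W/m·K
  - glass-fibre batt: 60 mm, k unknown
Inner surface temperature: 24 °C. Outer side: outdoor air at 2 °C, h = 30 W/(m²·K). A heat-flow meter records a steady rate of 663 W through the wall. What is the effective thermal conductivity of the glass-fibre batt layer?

k ≈ 0.0477 W/(m·K)

Treating each layer as a thermal resistance in series:
R_stainless steel = L/(kA) = 0.0028/(14.8×38.9) = 4.863×10^-6 K/W
R_outer film = 1/(h_o·A) = 1/(30×38.9) = 8.569×10^-4 K/W
Sum of known resistances R_other = 8.618×10^-4 K/W
Total R = ΔT/Q = 22/663 = 0.03318 K/W
R_glass-fibre batt = R_total − R_other = 0.03232 K/W
k = L/(R·A) = 0.06/(0.03232×38.9)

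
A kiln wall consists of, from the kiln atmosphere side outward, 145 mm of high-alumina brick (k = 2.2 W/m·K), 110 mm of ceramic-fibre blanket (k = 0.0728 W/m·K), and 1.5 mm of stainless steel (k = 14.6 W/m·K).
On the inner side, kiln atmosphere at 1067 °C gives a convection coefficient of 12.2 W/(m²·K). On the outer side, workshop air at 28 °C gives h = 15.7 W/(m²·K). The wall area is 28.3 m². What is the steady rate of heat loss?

Q ≈ 17100 W

Thermal resistances in series:
R_inner film = 1/(h_i·A) = 1/(12.2×28.3) = 0.002896 K/W
R_high-alumina brick = L/(kA) = 0.145/(2.2×28.3) = 0.002329 K/W
R_ceramic-fibre blanket = L/(kA) = 0.11/(0.0728×28.3) = 0.05339 K/W
R_stainless steel = L/(kA) = 0.0015/(14.6×28.3) = 3.63×10^-6 K/W
R_outer film = 1/(h_o·A) = 1/(15.7×28.3) = 0.002251 K/W
R_total = 0.06087 K/W
Q = ΔT / R_total = 1039 / 0.06087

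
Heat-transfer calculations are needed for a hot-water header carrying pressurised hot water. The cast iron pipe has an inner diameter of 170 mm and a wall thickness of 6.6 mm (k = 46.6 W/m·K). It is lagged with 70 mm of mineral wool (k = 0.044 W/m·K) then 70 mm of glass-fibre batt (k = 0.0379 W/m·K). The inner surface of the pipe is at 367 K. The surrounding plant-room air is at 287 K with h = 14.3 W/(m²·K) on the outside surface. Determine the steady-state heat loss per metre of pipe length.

Treating each annulus and film as a series resistance:
R_cast iron pipe wall = ln(91.6/85)/(2π×46.6×1) = 2.554×10^-4 K/W
R_mineral wool = ln(161.6/91.6)/(2π×0.044×1) = 2.053 K/W
R_glass-fibre batt = ln(231.6/161.6)/(2π×0.0379×1) = 1.511 K/W
R_outer film = 1/(h_o·2πr_oL) = 1/(14.3×2π×0.2316×1) = 0.04806 K/W
R_total = 3.613 K/W
Q = ΔT/R_total = 80/3.613

q′ ≈ 22.1 W/m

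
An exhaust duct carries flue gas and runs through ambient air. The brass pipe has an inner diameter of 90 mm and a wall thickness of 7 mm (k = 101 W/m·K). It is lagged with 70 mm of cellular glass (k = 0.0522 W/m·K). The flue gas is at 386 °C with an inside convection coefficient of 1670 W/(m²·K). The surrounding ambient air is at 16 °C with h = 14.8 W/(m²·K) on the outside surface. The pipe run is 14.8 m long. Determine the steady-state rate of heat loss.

Radial resistances (cylindrical: R_cond = ln(r_o/r_i)/(2πkL), R_conv = 1/(h·2πrL)):
R_inner film = 1/(h_i·2πr₁L) = 1/(1670×2π×0.045×14.8) = 1.431×10^-4 K/W
R_brass pipe wall = ln(52/45)/(2π×101×14.8) = 1.539×10^-5 K/W
R_cellular glass = ln(122/52)/(2π×0.0522×14.8) = 0.1757 K/W
R_outer film = 1/(h_o·2πr_oL) = 1/(14.8×2π×0.122×14.8) = 0.005956 K/W
R_total = 0.1818 K/W
Q = ΔT/R_total = 370/0.1818

Q ≈ 2040 W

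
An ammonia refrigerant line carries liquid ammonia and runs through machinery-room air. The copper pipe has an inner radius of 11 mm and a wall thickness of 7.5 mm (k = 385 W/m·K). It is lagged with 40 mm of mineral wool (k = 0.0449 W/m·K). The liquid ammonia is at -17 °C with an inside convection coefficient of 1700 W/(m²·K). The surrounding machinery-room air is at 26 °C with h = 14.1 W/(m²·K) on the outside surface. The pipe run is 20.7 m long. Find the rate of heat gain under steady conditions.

For a radial system each layer contributes R = ln(r_out/r_in)/(2πkL); films add R = 1/(hA).
R_inner film = 1/(h_i·2πr₁L) = 1/(1700×2π×0.011×20.7) = 4.112×10^-4 K/W
R_copper pipe wall = ln(18.5/11)/(2π×385×20.7) = 1.038×10^-5 K/W
R_mineral wool = ln(58.5/18.5)/(2π×0.0449×20.7) = 0.1971 K/W
R_outer film = 1/(h_o·2πr_oL) = 1/(14.1×2π×0.0585×20.7) = 0.009321 K/W
R_total = 0.2069 K/W
Q = ΔT/R_total = 43/0.2069

Q ≈ 208 W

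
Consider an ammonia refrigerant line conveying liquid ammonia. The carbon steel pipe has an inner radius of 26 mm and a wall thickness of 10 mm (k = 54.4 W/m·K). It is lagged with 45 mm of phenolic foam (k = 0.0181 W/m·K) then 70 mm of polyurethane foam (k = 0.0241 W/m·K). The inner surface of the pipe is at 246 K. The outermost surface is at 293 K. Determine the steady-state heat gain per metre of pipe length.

For a radial system each layer contributes R = ln(r_out/r_in)/(2πkL); films add R = 1/(hA).
R_carbon steel pipe wall = ln(36/26)/(2π×54.4×1) = 9.521×10^-4 K/W
R_phenolic foam = ln(81/36)/(2π×0.0181×1) = 7.131 K/W
R_polyurethane foam = ln(151/81)/(2π×0.0241×1) = 4.113 K/W
R_total = 11.24 K/W
Q = ΔT/R_total = 47/11.24

q′ ≈ 4.18 W/m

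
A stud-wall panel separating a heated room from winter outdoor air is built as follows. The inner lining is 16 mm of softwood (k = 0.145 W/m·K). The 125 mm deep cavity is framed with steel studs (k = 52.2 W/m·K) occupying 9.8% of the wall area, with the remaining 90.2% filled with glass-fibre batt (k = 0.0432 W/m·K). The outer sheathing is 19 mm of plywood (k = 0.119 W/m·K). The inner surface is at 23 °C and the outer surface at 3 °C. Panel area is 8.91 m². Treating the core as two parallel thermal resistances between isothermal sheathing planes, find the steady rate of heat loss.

Sheathing layers in series; stud and cavity paths in parallel between them.
R_inner = 0.016/(0.145×8.91) = 0.01238 K/W
R_stud  = 0.125/(52.2×0.098×8.91) = 0.002742 K/W
R_cav   = 0.125/(0.0432×0.902×8.91) = 0.36 K/W
1/R_core = 1/R_stud + 1/R_cav → R_core = 0.002722 K/W
R_outer = 0.019/(0.119×8.91) = 0.01792 K/W
R_total = 0.03303 K/W
Q = ΔT/R_total = 20/0.03303

Q ≈ 606 W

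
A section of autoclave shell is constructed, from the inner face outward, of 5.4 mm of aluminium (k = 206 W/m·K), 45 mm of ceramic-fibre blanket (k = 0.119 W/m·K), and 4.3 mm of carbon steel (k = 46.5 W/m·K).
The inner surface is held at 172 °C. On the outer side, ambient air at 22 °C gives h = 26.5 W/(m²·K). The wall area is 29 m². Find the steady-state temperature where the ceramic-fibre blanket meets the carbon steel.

Thermal resistances in series:
R_aluminium = L/(kA) = 0.0054/(206×29) = 9.039×10^-7 K/W
R_ceramic-fibre blanket = L/(kA) = 0.045/(0.119×29) = 0.01304 K/W
R_carbon steel = L/(kA) = 0.0043/(46.5×29) = 3.189×10^-6 K/W
R_outer film = 1/(h_o·A) = 1/(26.5×29) = 0.001301 K/W
R_total = 0.01435 K/W;  Q = ΔT/R_total = 150/0.01435 = 10460 W
T_interface = T_inner − Q·ΣR(inner→interface) = 172 − 10500×0.01304

T ≈ 35.6 °C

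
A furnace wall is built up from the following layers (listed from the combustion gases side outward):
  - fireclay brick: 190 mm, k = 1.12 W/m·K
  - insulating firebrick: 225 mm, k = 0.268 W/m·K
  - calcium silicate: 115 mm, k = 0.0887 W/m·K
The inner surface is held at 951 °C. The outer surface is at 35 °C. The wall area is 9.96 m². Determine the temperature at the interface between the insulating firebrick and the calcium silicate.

Model the wall as resistances in series:
R_fireclay brick = L/(kA) = 0.19/(1.12×9.96) = 0.01703 K/W
R_insulating firebrick = L/(kA) = 0.225/(0.268×9.96) = 0.08429 K/W
R_calcium silicate = L/(kA) = 0.115/(0.0887×9.96) = 0.1302 K/W
R_total = 0.2315 K/W;  Q = ΔT/R_total = 916/0.2315 = 3957 W
T_interface = T_inner − Q·ΣR(inner→interface) = 951 − 3960×0.1013

T ≈ 550 °C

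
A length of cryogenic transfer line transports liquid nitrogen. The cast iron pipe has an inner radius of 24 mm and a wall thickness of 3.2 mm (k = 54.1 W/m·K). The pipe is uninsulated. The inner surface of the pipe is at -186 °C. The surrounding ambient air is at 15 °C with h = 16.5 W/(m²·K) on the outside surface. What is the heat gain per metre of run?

q′ ≈ 566 W/m

Cylindrical conduction, so R = ln(r₂/r₁)/(2πkL) per layer, in series:
R_cast iron pipe wall = ln(27.2/24)/(2π×54.1×1) = 3.682×10^-4 K/W
R_outer film = 1/(h_o·2πr_oL) = 1/(16.5×2π×0.0272×1) = 0.3546 K/W
R_total = 0.355 K/W
Q = ΔT/R_total = 201/0.355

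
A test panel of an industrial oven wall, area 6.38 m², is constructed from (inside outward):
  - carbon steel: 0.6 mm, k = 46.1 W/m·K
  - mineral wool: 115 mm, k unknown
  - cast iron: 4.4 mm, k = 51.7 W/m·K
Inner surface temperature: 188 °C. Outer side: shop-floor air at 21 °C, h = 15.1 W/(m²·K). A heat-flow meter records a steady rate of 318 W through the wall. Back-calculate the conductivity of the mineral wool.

Series thermal resistances:
R_carbon steel = L/(kA) = 0.0006/(46.1×6.38) = 2.04×10^-6 K/W
R_cast iron = L/(kA) = 0.0044/(51.7×6.38) = 1.334×10^-5 K/W
R_outer film = 1/(h_o·A) = 1/(15.1×6.38) = 0.01038 K/W
Sum of known resistances R_other = 0.0104 K/W
Total R = ΔT/Q = 167/318 = 0.5252 K/W
R_mineral wool = R_total − R_other = 0.5148 K/W
k = L/(R·A) = 0.115/(0.5148×6.38)

k ≈ 0.035 W/(m·K)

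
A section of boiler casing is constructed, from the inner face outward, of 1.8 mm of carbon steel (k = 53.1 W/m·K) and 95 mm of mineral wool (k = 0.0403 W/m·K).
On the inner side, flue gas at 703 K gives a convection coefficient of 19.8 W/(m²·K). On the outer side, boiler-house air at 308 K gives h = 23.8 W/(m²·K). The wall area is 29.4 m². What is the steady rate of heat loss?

Thermal resistances in series:
R_inner film = 1/(h_i·A) = 1/(19.8×29.4) = 0.001718 K/W
R_carbon steel = L/(kA) = 0.0018/(53.1×29.4) = 1.153×10^-6 K/W
R_mineral wool = L/(kA) = 0.095/(0.0403×29.4) = 0.08018 K/W
R_outer film = 1/(h_o·A) = 1/(23.8×29.4) = 0.001429 K/W
R_total = 0.08333 K/W
Q = ΔT / R_total = 395 / 0.08333

Q ≈ 4740 W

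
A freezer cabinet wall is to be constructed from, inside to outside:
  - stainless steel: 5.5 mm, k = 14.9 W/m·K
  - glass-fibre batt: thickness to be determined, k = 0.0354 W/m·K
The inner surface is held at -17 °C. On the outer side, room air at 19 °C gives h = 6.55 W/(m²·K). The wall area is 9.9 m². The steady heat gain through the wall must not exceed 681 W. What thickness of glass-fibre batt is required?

L ≈ 13.1 mm

Thermal resistances in series:
R_stainless steel = L/(kA) = 0.0055/(14.9×9.9) = 3.729×10^-5 K/W
R_outer film = 1/(h_o·A) = 1/(6.55×9.9) = 0.01542 K/W
Sum of the known resistances R_other = 0.01546 K/W
Required total resistance R_tot = ΔT/Q_allow = 36/681 = 0.05286 K/W
R_glass-fibre batt = R_tot − R_other = 0.0374 K/W
L = R·k·A = 0.0374×0.0354×9.9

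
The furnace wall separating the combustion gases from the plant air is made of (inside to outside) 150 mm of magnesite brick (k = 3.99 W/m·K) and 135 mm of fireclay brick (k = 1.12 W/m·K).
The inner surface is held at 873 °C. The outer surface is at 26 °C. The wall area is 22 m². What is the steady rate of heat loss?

Thermal resistances in series:
R_magnesite brick = L/(kA) = 0.15/(3.99×22) = 0.001709 K/W
R_fireclay brick = L/(kA) = 0.135/(1.12×22) = 0.005479 K/W
R_total = 0.007188 K/W
Q = ΔT / R_total = 847 / 0.007188

Q ≈ 118000 W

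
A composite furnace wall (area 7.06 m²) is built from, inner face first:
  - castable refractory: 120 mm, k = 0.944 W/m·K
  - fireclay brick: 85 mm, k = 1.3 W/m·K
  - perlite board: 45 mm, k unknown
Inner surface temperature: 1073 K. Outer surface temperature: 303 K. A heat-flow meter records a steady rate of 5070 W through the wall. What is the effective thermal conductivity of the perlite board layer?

Using the resistance-network approach (series):
R_castable refractory = L/(kA) = 0.12/(0.944×7.06) = 0.01801 K/W
R_fireclay brick = L/(kA) = 0.085/(1.3×7.06) = 0.009261 K/W
Sum of known resistances R_other = 0.02727 K/W
Total R = ΔT/Q = 770/5070 = 0.1519 K/W
R_perlite board = R_total − R_other = 0.1246 K/W
k = L/(R·A) = 0.045/(0.1246×7.06)

k ≈ 0.0512 W/(m·K)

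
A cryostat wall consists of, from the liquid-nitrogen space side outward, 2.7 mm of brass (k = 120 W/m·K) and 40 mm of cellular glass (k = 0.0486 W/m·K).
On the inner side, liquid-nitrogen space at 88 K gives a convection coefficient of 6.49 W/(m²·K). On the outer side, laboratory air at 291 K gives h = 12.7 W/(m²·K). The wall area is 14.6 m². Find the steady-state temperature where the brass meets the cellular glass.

T ≈ 118 K

Treating each layer as a thermal resistance in series:
R_inner film = 1/(h_i·A) = 1/(6.49×14.6) = 0.01055 K/W
R_brass = L/(kA) = 0.0027/(120×14.6) = 1.541×10^-6 K/W
R_cellular glass = L/(kA) = 0.04/(0.0486×14.6) = 0.05637 K/W
R_outer film = 1/(h_o·A) = 1/(12.7×14.6) = 0.005393 K/W
R_total = 0.07232 K/W;  Q = ΔT/R_total = 203/0.07232 = 2807 W
T_interface = T_inner + Q·ΣR(inner→interface) = 88 + 2810×0.01056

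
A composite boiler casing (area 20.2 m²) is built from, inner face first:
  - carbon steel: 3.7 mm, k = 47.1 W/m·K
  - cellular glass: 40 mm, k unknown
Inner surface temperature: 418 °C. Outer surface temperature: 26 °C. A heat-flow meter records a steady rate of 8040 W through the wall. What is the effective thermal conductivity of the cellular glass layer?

Treating each layer as a thermal resistance in series:
R_carbon steel = L/(kA) = 0.0037/(47.1×20.2) = 3.889×10^-6 K/W
Sum of known resistances R_other = 3.889×10^-6 K/W
Total R = ΔT/Q = 392/8040 = 0.04876 K/W
R_cellular glass = R_total − R_other = 0.04875 K/W
k = L/(R·A) = 0.04/(0.04875×20.2)

k ≈ 0.0406 W/(m·K)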